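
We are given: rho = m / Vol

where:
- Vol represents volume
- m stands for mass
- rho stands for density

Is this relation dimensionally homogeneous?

Yes

Vol (volume) has dimensions [L^3].
m (mass) has dimensions [M].
rho (density) has dimensions [L^-3 M].

Left side: [L^-3 M]
Right side: [L^-3 M]

Both sides have the same dimensions, so the equation is dimensionally consistent.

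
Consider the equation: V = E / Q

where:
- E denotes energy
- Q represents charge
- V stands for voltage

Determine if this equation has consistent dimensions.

Yes

E (energy) has dimensions [L^2 M T^-2].
Q (charge) has dimensions [I T].
V (voltage) has dimensions [I^-1 L^2 M T^-3].

Left side: [I^-1 L^2 M T^-3]
Right side: [I^-1 L^2 M T^-3]

Both sides have the same dimensions, so the equation is dimensionally consistent.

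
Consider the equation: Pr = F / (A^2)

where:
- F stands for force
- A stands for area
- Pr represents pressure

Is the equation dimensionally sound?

No

F (force) has dimensions [L M T^-2].
A (area) has dimensions [L^2].
Pr (pressure) has dimensions [L^-1 M T^-2].

Left side: [L^-1 M T^-2]
Right side: [L^-3 M T^-2]

The two sides have different dimensions, so the equation is NOT dimensionally consistent.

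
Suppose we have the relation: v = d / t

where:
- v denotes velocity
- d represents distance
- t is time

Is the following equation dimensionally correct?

Yes

v (velocity) has dimensions [L T^-1].
d (distance) has dimensions [L].
t (time) has dimensions [T].

Left side: [L T^-1]
Right side: [L T^-1]

Both sides have the same dimensions, so the equation is dimensionally consistent.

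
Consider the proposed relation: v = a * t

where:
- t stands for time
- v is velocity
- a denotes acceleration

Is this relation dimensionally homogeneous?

Yes

t (time) has dimensions [T].
v (velocity) has dimensions [L T^-1].
a (acceleration) has dimensions [L T^-2].

Left side: [L T^-1]
Right side: [L T^-1]

Both sides have the same dimensions, so the equation is dimensionally consistent.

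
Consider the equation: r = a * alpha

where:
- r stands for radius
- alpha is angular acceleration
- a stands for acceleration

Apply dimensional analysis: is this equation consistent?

No

r (radius) has dimensions [L].
alpha (angular acceleration) has dimensions [T^-2].
a (acceleration) has dimensions [L T^-2].

Left side: [L]
Right side: [L T^-4]

The two sides have different dimensions, so the equation is NOT dimensionally consistent.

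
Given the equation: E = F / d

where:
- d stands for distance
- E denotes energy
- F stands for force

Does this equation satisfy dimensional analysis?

No

d (distance) has dimensions [L].
E (energy) has dimensions [L^2 M T^-2].
F (force) has dimensions [L M T^-2].

Left side: [L^2 M T^-2]
Right side: [M T^-2]

The two sides have different dimensions, so the equation is NOT dimensionally consistent.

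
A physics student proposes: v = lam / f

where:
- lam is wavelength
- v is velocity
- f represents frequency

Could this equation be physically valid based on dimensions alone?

No

lam (wavelength) has dimensions [L].
v (velocity) has dimensions [L T^-1].
f (frequency) has dimensions [T^-1].

Left side: [L T^-1]
Right side: [L T]

The two sides have different dimensions, so the equation is NOT dimensionally consistent.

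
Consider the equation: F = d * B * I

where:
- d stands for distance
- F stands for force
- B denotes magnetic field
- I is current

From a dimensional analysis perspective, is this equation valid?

Yes

d (distance) has dimensions [L].
F (force) has dimensions [L M T^-2].
B (magnetic field) has dimensions [I^-1 M T^-2].
I (current) has dimensions [I].

Left side: [L M T^-2]
Right side: [L M T^-2]

Both sides have the same dimensions, so the equation is dimensionally consistent.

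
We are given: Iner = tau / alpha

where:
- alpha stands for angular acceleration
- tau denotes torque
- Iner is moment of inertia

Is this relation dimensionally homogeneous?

Yes

alpha (angular acceleration) has dimensions [T^-2].
tau (torque) has dimensions [L^2 M T^-2].
Iner (moment of inertia) has dimensions [L^2 M].

Left side: [L^2 M]
Right side: [L^2 M]

Both sides have the same dimensions, so the equation is dimensionally consistent.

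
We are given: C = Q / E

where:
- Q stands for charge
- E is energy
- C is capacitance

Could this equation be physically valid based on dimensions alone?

No

Q (charge) has dimensions [I T].
E (energy) has dimensions [L^2 M T^-2].
C (capacitance) has dimensions [I^2 L^-2 M^-1 T^4].

Left side: [I^2 L^-2 M^-1 T^4]
Right side: [I L^-2 M^-1 T^3]

The two sides have different dimensions, so the equation is NOT dimensionally consistent.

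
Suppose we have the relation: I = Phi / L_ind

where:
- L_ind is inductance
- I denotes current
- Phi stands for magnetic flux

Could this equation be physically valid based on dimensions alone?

Yes

L_ind (inductance) has dimensions [I^-2 L^2 M T^-2].
I (current) has dimensions [I].
Phi (magnetic flux) has dimensions [I^-1 L^2 M T^-2].

Left side: [I]
Right side: [I]

Both sides have the same dimensions, so the equation is dimensionally consistent.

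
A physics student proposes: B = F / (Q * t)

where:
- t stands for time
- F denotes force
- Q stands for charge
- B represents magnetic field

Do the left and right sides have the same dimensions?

No

t (time) has dimensions [T].
F (force) has dimensions [L M T^-2].
Q (charge) has dimensions [I T].
B (magnetic field) has dimensions [I^-1 M T^-2].

Left side: [I^-1 M T^-2]
Right side: [I^-1 L M T^-4]

The two sides have different dimensions, so the equation is NOT dimensionally consistent.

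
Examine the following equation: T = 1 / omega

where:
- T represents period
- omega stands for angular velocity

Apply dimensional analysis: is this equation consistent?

Yes

T (period) has dimensions [T].
omega (angular velocity) has dimensions [T^-1].

Left side: [T]
Right side: [T]

Both sides have the same dimensions, so the equation is dimensionally consistent.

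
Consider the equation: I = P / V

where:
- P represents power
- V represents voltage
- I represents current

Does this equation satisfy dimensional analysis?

Yes

P (power) has dimensions [L^2 M T^-3].
V (voltage) has dimensions [I^-1 L^2 M T^-3].
I (current) has dimensions [I].

Left side: [I]
Right side: [I]

Both sides have the same dimensions, so the equation is dimensionally consistent.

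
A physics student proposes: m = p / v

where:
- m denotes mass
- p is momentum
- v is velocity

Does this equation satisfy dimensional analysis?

Yes

m (mass) has dimensions [M].
p (momentum) has dimensions [L M T^-1].
v (velocity) has dimensions [L T^-1].

Left side: [M]
Right side: [M]

Both sides have the same dimensions, so the equation is dimensionally consistent.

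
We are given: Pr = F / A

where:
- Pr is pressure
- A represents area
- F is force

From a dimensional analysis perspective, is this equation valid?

Yes

Pr (pressure) has dimensions [L^-1 M T^-2].
A (area) has dimensions [L^2].
F (force) has dimensions [L M T^-2].

Left side: [L^-1 M T^-2]
Right side: [L^-1 M T^-2]

Both sides have the same dimensions, so the equation is dimensionally consistent.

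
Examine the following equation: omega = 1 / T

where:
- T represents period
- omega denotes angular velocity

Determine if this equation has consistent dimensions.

Yes

T (period) has dimensions [T].
omega (angular velocity) has dimensions [T^-1].

Left side: [T^-1]
Right side: [T^-1]

Both sides have the same dimensions, so the equation is dimensionally consistent.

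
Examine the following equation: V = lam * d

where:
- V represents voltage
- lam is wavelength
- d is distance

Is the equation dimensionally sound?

No

V (voltage) has dimensions [I^-1 L^2 M T^-3].
lam (wavelength) has dimensions [L].
d (distance) has dimensions [L].

Left side: [I^-1 L^2 M T^-3]
Right side: [L^2]

The two sides have different dimensions, so the equation is NOT dimensionally consistent.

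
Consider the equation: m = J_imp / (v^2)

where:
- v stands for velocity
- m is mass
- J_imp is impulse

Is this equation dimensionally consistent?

No

v (velocity) has dimensions [L T^-1].
m (mass) has dimensions [M].
J_imp (impulse) has dimensions [L M T^-1].

Left side: [M]
Right side: [L^-1 M T]

The two sides have different dimensions, so the equation is NOT dimensionally consistent.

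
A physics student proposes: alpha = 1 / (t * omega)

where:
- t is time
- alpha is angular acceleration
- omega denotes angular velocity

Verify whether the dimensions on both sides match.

No

t (time) has dimensions [T].
alpha (angular acceleration) has dimensions [T^-2].
omega (angular velocity) has dimensions [T^-1].

Left side: [T^-2]
Right side: [dimensionless]

The two sides have different dimensions, so the equation is NOT dimensionally consistent.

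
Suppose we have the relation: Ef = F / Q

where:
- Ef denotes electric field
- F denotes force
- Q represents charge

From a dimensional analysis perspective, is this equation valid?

Yes

Ef (electric field) has dimensions [I^-1 L M T^-3].
F (force) has dimensions [L M T^-2].
Q (charge) has dimensions [I T].

Left side: [I^-1 L M T^-3]
Right side: [I^-1 L M T^-3]

Both sides have the same dimensions, so the equation is dimensionally consistent.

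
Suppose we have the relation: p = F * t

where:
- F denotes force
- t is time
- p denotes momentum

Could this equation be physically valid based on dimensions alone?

Yes

F (force) has dimensions [L M T^-2].
t (time) has dimensions [T].
p (momentum) has dimensions [L M T^-1].

Left side: [L M T^-1]
Right side: [L M T^-1]

Both sides have the same dimensions, so the equation is dimensionally consistent.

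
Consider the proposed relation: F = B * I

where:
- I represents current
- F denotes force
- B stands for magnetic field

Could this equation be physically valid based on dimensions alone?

No

I (current) has dimensions [I].
F (force) has dimensions [L M T^-2].
B (magnetic field) has dimensions [I^-1 M T^-2].

Left side: [L M T^-2]
Right side: [M T^-2]

The two sides have different dimensions, so the equation is NOT dimensionally consistent.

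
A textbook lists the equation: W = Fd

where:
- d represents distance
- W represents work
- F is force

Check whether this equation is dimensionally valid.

Yes

d (distance) has dimensions [L].
W (work) has dimensions [L^2 M T^-2].
F (force) has dimensions [L M T^-2].

Left side: [L^2 M T^-2]
Right side: [L^2 M T^-2]

Both sides have the same dimensions, so the equation is dimensionally consistent.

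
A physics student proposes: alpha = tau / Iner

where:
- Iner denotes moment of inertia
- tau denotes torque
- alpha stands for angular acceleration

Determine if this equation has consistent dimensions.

Yes

Iner (moment of inertia) has dimensions [L^2 M].
tau (torque) has dimensions [L^2 M T^-2].
alpha (angular acceleration) has dimensions [T^-2].

Left side: [T^-2]
Right side: [T^-2]

Both sides have the same dimensions, so the equation is dimensionally consistent.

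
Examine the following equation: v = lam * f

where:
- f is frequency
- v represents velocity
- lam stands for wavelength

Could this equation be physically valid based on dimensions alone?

Yes

f (frequency) has dimensions [T^-1].
v (velocity) has dimensions [L T^-1].
lam (wavelength) has dimensions [L].

Left side: [L T^-1]
Right side: [L T^-1]

Both sides have the same dimensions, so the equation is dimensionally consistent.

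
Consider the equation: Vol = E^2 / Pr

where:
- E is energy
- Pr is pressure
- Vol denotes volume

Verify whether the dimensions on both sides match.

No

E (energy) has dimensions [L^2 M T^-2].
Pr (pressure) has dimensions [L^-1 M T^-2].
Vol (volume) has dimensions [L^3].

Left side: [L^3]
Right side: [L^5 M T^-2]

The two sides have different dimensions, so the equation is NOT dimensionally consistent.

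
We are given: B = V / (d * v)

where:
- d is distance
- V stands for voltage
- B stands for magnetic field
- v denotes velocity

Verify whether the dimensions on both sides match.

Yes

d (distance) has dimensions [L].
V (voltage) has dimensions [I^-1 L^2 M T^-3].
B (magnetic field) has dimensions [I^-1 M T^-2].
v (velocity) has dimensions [L T^-1].

Left side: [I^-1 M T^-2]
Right side: [I^-1 M T^-2]

Both sides have the same dimensions, so the equation is dimensionally consistent.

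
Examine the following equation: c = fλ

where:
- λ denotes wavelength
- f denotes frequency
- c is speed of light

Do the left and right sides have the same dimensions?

Yes

λ (wavelength) has dimensions [L].
f (frequency) has dimensions [T^-1].
c (speed of light) has dimensions [L T^-1].

Left side: [L T^-1]
Right side: [L T^-1]

Both sides have the same dimensions, so the equation is dimensionally consistent.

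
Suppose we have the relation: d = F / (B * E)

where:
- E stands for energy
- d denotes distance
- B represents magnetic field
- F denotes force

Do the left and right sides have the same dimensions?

No

E (energy) has dimensions [L^2 M T^-2].
d (distance) has dimensions [L].
B (magnetic field) has dimensions [I^-1 M T^-2].
F (force) has dimensions [L M T^-2].

Left side: [L]
Right side: [I L^-1 M^-1 T^2]

The two sides have different dimensions, so the equation is NOT dimensionally consistent.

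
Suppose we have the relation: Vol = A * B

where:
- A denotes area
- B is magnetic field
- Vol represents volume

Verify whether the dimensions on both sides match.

No

A (area) has dimensions [L^2].
B (magnetic field) has dimensions [I^-1 M T^-2].
Vol (volume) has dimensions [L^3].

Left side: [L^3]
Right side: [I^-1 L^2 M T^-2]

The two sides have different dimensions, so the equation is NOT dimensionally consistent.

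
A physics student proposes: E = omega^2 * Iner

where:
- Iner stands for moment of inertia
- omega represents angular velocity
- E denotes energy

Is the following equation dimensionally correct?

Yes

Iner (moment of inertia) has dimensions [L^2 M].
omega (angular velocity) has dimensions [T^-1].
E (energy) has dimensions [L^2 M T^-2].

Left side: [L^2 M T^-2]
Right side: [L^2 M T^-2]

Both sides have the same dimensions, so the equation is dimensionally consistent.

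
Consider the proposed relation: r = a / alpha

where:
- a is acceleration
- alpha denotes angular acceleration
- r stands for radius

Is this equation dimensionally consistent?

Yes

a (acceleration) has dimensions [L T^-2].
alpha (angular acceleration) has dimensions [T^-2].
r (radius) has dimensions [L].

Left side: [L]
Right side: [L]

Both sides have the same dimensions, so the equation is dimensionally consistent.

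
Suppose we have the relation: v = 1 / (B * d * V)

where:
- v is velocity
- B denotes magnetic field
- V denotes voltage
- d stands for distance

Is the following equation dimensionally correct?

No

v (velocity) has dimensions [L T^-1].
B (magnetic field) has dimensions [I^-1 M T^-2].
V (voltage) has dimensions [I^-1 L^2 M T^-3].
d (distance) has dimensions [L].

Left side: [L T^-1]
Right side: [I^2 L^-3 M^-2 T^5]

The two sides have different dimensions, so the equation is NOT dimensionally consistent.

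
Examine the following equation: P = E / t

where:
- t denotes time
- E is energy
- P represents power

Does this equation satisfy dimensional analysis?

Yes

t (time) has dimensions [T].
E (energy) has dimensions [L^2 M T^-2].
P (power) has dimensions [L^2 M T^-3].

Left side: [L^2 M T^-3]
Right side: [L^2 M T^-3]

Both sides have the same dimensions, so the equation is dimensionally consistent.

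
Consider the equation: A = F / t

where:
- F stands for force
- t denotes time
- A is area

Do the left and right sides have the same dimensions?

No

F (force) has dimensions [L M T^-2].
t (time) has dimensions [T].
A (area) has dimensions [L^2].

Left side: [L^2]
Right side: [L M T^-3]

The two sides have different dimensions, so the equation is NOT dimensionally consistent.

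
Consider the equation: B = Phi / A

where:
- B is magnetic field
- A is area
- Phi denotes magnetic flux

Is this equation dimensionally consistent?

Yes

B (magnetic field) has dimensions [I^-1 M T^-2].
A (area) has dimensions [L^2].
Phi (magnetic flux) has dimensions [I^-1 L^2 M T^-2].

Left side: [I^-1 M T^-2]
Right side: [I^-1 M T^-2]

Both sides have the same dimensions, so the equation is dimensionally consistent.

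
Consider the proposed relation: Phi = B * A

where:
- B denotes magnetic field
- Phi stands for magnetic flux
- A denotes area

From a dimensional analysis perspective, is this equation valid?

Yes

B (magnetic field) has dimensions [I^-1 M T^-2].
Phi (magnetic flux) has dimensions [I^-1 L^2 M T^-2].
A (area) has dimensions [L^2].

Left side: [I^-1 L^2 M T^-2]
Right side: [I^-1 L^2 M T^-2]

Both sides have the same dimensions, so the equation is dimensionally consistent.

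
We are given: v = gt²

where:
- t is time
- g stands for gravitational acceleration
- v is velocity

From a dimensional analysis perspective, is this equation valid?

No

t (time) has dimensions [T].
g (gravitational acceleration) has dimensions [L T^-2].
v (velocity) has dimensions [L T^-1].

Left side: [L T^-1]
Right side: [L]

The two sides have different dimensions, so the equation is NOT dimensionally consistent.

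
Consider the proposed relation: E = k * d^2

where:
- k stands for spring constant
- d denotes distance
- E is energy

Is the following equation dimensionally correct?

Yes

k (spring constant) has dimensions [M T^-2].
d (distance) has dimensions [L].
E (energy) has dimensions [L^2 M T^-2].

Left side: [L^2 M T^-2]
Right side: [L^2 M T^-2]

Both sides have the same dimensions, so the equation is dimensionally consistent.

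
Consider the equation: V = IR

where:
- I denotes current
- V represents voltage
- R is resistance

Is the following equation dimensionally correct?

Yes

I (current) has dimensions [I].
V (voltage) has dimensions [I^-1 L^2 M T^-3].
R (resistance) has dimensions [I^-2 L^2 M T^-3].

Left side: [I^-1 L^2 M T^-3]
Right side: [I^-1 L^2 M T^-3]

Both sides have the same dimensions, so the equation is dimensionally consistent.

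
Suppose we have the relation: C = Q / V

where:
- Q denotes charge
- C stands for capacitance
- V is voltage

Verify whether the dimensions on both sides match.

Yes

Q (charge) has dimensions [I T].
C (capacitance) has dimensions [I^2 L^-2 M^-1 T^4].
V (voltage) has dimensions [I^-1 L^2 M T^-3].

Left side: [I^2 L^-2 M^-1 T^4]
Right side: [I^2 L^-2 M^-1 T^4]

Both sides have the same dimensions, so the equation is dimensionally consistent.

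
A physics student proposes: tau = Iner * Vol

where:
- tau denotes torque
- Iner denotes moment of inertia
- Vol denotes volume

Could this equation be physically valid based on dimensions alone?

No

tau (torque) has dimensions [L^2 M T^-2].
Iner (moment of inertia) has dimensions [L^2 M].
Vol (volume) has dimensions [L^3].

Left side: [L^2 M T^-2]
Right side: [L^5 M]

The two sides have different dimensions, so the equation is NOT dimensionally consistent.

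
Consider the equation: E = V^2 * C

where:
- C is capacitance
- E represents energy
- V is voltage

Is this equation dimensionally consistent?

Yes

C (capacitance) has dimensions [I^2 L^-2 M^-1 T^4].
E (energy) has dimensions [L^2 M T^-2].
V (voltage) has dimensions [I^-1 L^2 M T^-3].

Left side: [L^2 M T^-2]
Right side: [L^2 M T^-2]

Both sides have the same dimensions, so the equation is dimensionally consistent.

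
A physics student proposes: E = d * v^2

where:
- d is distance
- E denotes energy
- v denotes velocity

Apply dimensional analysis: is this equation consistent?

No

d (distance) has dimensions [L].
E (energy) has dimensions [L^2 M T^-2].
v (velocity) has dimensions [L T^-1].

Left side: [L^2 M T^-2]
Right side: [L^3 T^-2]

The two sides have different dimensions, so the equation is NOT dimensionally consistent.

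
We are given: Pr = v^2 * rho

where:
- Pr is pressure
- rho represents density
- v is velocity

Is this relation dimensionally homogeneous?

Yes

Pr (pressure) has dimensions [L^-1 M T^-2].
rho (density) has dimensions [L^-3 M].
v (velocity) has dimensions [L T^-1].

Left side: [L^-1 M T^-2]
Right side: [L^-1 M T^-2]

Both sides have the same dimensions, so the equation is dimensionally consistent.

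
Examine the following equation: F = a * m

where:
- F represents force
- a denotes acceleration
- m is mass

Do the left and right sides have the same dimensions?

Yes

F (force) has dimensions [L M T^-2].
a (acceleration) has dimensions [L T^-2].
m (mass) has dimensions [M].

Left side: [L M T^-2]
Right side: [L M T^-2]

Both sides have the same dimensions, so the equation is dimensionally consistent.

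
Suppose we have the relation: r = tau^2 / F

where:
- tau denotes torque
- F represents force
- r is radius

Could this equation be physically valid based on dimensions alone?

No

tau (torque) has dimensions [L^2 M T^-2].
F (force) has dimensions [L M T^-2].
r (radius) has dimensions [L].

Left side: [L]
Right side: [L^3 M T^-2]

The two sides have different dimensions, so the equation is NOT dimensionally consistent.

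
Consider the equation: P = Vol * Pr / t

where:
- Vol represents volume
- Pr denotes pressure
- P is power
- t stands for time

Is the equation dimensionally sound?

Yes

Vol (volume) has dimensions [L^3].
Pr (pressure) has dimensions [L^-1 M T^-2].
P (power) has dimensions [L^2 M T^-3].
t (time) has dimensions [T].

Left side: [L^2 M T^-3]
Right side: [L^2 M T^-3]

Both sides have the same dimensions, so the equation is dimensionally consistent.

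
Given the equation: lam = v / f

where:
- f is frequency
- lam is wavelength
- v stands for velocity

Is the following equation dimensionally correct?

Yes

f (frequency) has dimensions [T^-1].
lam (wavelength) has dimensions [L].
v (velocity) has dimensions [L T^-1].

Left side: [L]
Right side: [L]

Both sides have the same dimensions, so the equation is dimensionally consistent.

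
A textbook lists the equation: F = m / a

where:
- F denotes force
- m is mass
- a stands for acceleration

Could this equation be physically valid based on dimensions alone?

No

F (force) has dimensions [L M T^-2].
m (mass) has dimensions [M].
a (acceleration) has dimensions [L T^-2].

Left side: [L M T^-2]
Right side: [L^-1 M T^2]

The two sides have different dimensions, so the equation is NOT dimensionally consistent.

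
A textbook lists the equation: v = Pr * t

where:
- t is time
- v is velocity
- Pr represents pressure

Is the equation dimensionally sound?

No

t (time) has dimensions [T].
v (velocity) has dimensions [L T^-1].
Pr (pressure) has dimensions [L^-1 M T^-2].

Left side: [L T^-1]
Right side: [L^-1 M T^-1]

The two sides have different dimensions, so the equation is NOT dimensionally consistent.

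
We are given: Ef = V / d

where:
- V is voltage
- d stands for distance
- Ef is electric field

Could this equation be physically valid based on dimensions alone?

Yes

V (voltage) has dimensions [I^-1 L^2 M T^-3].
d (distance) has dimensions [L].
Ef (electric field) has dimensions [I^-1 L M T^-3].

Left side: [I^-1 L M T^-3]
Right side: [I^-1 L M T^-3]

Both sides have the same dimensions, so the equation is dimensionally consistent.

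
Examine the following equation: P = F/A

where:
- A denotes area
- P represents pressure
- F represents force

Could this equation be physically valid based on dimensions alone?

Yes

A (area) has dimensions [L^2].
P (pressure) has dimensions [L^-1 M T^-2].
F (force) has dimensions [L M T^-2].

Left side: [L^-1 M T^-2]
Right side: [L^-1 M T^-2]

Both sides have the same dimensions, so the equation is dimensionally consistent.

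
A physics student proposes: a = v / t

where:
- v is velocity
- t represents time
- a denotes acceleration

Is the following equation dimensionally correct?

Yes

v (velocity) has dimensions [L T^-1].
t (time) has dimensions [T].
a (acceleration) has dimensions [L T^-2].

Left side: [L T^-2]
Right side: [L T^-2]

Both sides have the same dimensions, so the equation is dimensionally consistent.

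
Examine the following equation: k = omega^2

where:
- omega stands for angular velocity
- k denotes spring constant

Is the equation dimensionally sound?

No

omega (angular velocity) has dimensions [T^-1].
k (spring constant) has dimensions [M T^-2].

Left side: [M T^-2]
Right side: [T^-2]

The two sides have different dimensions, so the equation is NOT dimensionally consistent.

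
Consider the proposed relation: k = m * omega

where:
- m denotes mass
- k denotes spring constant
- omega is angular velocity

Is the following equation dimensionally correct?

No

m (mass) has dimensions [M].
k (spring constant) has dimensions [M T^-2].
omega (angular velocity) has dimensions [T^-1].

Left side: [M T^-2]
Right side: [M T^-1]

The two sides have different dimensions, so the equation is NOT dimensionally consistent.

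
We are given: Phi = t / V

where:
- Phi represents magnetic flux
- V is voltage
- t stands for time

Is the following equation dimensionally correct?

No

Phi (magnetic flux) has dimensions [I^-1 L^2 M T^-2].
V (voltage) has dimensions [I^-1 L^2 M T^-3].
t (time) has dimensions [T].

Left side: [I^-1 L^2 M T^-2]
Right side: [I L^-2 M^-1 T^4]

The two sides have different dimensions, so the equation is NOT dimensionally consistent.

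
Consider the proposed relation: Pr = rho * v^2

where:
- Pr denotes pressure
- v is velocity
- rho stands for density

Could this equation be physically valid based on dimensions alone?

Yes

Pr (pressure) has dimensions [L^-1 M T^-2].
v (velocity) has dimensions [L T^-1].
rho (density) has dimensions [L^-3 M].

Left side: [L^-1 M T^-2]
Right side: [L^-1 M T^-2]

Both sides have the same dimensions, so the equation is dimensionally consistent.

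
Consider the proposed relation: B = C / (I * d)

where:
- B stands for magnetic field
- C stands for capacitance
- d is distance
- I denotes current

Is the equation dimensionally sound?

No

B (magnetic field) has dimensions [I^-1 M T^-2].
C (capacitance) has dimensions [I^2 L^-2 M^-1 T^4].
d (distance) has dimensions [L].
I (current) has dimensions [I].

Left side: [I^-1 M T^-2]
Right side: [I L^-3 M^-1 T^4]

The two sides have different dimensions, so the equation is NOT dimensionally consistent.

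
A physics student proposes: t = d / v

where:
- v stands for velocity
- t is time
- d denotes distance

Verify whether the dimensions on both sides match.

Yes

v (velocity) has dimensions [L T^-1].
t (time) has dimensions [T].
d (distance) has dimensions [L].

Left side: [T]
Right side: [T]

Both sides have the same dimensions, so the equation is dimensionally consistent.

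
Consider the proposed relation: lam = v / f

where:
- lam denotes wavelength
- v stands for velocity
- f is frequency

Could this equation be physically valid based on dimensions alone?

Yes

lam (wavelength) has dimensions [L].
v (velocity) has dimensions [L T^-1].
f (frequency) has dimensions [T^-1].

Left side: [L]
Right side: [L]

Both sides have the same dimensions, so the equation is dimensionally consistent.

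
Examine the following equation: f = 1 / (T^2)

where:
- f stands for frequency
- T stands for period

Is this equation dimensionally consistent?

No

f (frequency) has dimensions [T^-1].
T (period) has dimensions [T].

Left side: [T^-1]
Right side: [T^-2]

The two sides have different dimensions, so the equation is NOT dimensionally consistent.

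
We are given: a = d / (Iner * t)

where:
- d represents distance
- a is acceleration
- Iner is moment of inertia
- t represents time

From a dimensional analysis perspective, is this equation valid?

No

d (distance) has dimensions [L].
a (acceleration) has dimensions [L T^-2].
Iner (moment of inertia) has dimensions [L^2 M].
t (time) has dimensions [T].

Left side: [L T^-2]
Right side: [L^-1 M^-1 T^-1]

The two sides have different dimensions, so the equation is NOT dimensionally consistent.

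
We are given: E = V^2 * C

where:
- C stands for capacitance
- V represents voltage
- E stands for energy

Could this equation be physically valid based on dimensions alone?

Yes

C (capacitance) has dimensions [I^2 L^-2 M^-1 T^4].
V (voltage) has dimensions [I^-1 L^2 M T^-3].
E (energy) has dimensions [L^2 M T^-2].

Left side: [L^2 M T^-2]
Right side: [L^2 M T^-2]

Both sides have the same dimensions, so the equation is dimensionally consistent.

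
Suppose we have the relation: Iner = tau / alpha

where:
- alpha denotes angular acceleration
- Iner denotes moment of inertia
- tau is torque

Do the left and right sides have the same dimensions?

Yes

alpha (angular acceleration) has dimensions [T^-2].
Iner (moment of inertia) has dimensions [L^2 M].
tau (torque) has dimensions [L^2 M T^-2].

Left side: [L^2 M]
Right side: [L^2 M]

Both sides have the same dimensions, so the equation is dimensionally consistent.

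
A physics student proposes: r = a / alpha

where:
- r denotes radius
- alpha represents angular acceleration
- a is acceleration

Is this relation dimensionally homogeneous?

Yes

r (radius) has dimensions [L].
alpha (angular acceleration) has dimensions [T^-2].
a (acceleration) has dimensions [L T^-2].

Left side: [L]
Right side: [L]

Both sides have the same dimensions, so the equation is dimensionally consistent.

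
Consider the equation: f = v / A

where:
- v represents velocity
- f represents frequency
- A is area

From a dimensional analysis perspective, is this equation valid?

No

v (velocity) has dimensions [L T^-1].
f (frequency) has dimensions [T^-1].
A (area) has dimensions [L^2].

Left side: [T^-1]
Right side: [L^-1 T^-1]

The two sides have different dimensions, so the equation is NOT dimensionally consistent.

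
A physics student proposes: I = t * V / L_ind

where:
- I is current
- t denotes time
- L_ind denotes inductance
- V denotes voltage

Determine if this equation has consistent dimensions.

Yes

I (current) has dimensions [I].
t (time) has dimensions [T].
L_ind (inductance) has dimensions [I^-2 L^2 M T^-2].
V (voltage) has dimensions [I^-1 L^2 M T^-3].

Left side: [I]
Right side: [I]

Both sides have the same dimensions, so the equation is dimensionally consistent.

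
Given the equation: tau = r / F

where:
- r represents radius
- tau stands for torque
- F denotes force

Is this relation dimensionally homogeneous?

No

r (radius) has dimensions [L].
tau (torque) has dimensions [L^2 M T^-2].
F (force) has dimensions [L M T^-2].

Left side: [L^2 M T^-2]
Right side: [M^-1 T^2]

The two sides have different dimensions, so the equation is NOT dimensionally consistent.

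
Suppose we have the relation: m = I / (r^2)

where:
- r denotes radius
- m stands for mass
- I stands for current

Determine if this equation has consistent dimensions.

No

r (radius) has dimensions [L].
m (mass) has dimensions [M].
I (current) has dimensions [I].

Left side: [M]
Right side: [I L^-2]

The two sides have different dimensions, so the equation is NOT dimensionally consistent.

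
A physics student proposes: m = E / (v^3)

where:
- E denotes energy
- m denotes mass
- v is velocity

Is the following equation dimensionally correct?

No

E (energy) has dimensions [L^2 M T^-2].
m (mass) has dimensions [M].
v (velocity) has dimensions [L T^-1].

Left side: [M]
Right side: [L^-1 M T]

The two sides have different dimensions, so the equation is NOT dimensionally consistent.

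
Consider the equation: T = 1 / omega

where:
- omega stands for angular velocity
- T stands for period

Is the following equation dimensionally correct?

Yes

omega (angular velocity) has dimensions [T^-1].
T (period) has dimensions [T].

Left side: [T]
Right side: [T]

Both sides have the same dimensions, so the equation is dimensionally consistent.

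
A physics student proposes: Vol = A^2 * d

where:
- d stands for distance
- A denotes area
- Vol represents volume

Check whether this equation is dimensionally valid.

No

d (distance) has dimensions [L].
A (area) has dimensions [L^2].
Vol (volume) has dimensions [L^3].

Left side: [L^3]
Right side: [L^5]

The two sides have different dimensions, so the equation is NOT dimensionally consistent.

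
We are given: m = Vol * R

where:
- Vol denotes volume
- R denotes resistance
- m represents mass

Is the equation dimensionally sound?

No

Vol (volume) has dimensions [L^3].
R (resistance) has dimensions [I^-2 L^2 M T^-3].
m (mass) has dimensions [M].

Left side: [M]
Right side: [I^-2 L^5 M T^-3]

The two sides have different dimensions, so the equation is NOT dimensionally consistent.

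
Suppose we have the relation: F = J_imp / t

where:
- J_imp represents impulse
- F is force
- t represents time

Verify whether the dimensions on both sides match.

Yes

J_imp (impulse) has dimensions [L M T^-1].
F (force) has dimensions [L M T^-2].
t (time) has dimensions [T].

Left side: [L M T^-2]
Right side: [L M T^-2]

Both sides have the same dimensions, so the equation is dimensionally consistent.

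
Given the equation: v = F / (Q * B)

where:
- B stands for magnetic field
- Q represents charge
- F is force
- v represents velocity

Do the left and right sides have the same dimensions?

Yes

B (magnetic field) has dimensions [I^-1 M T^-2].
Q (charge) has dimensions [I T].
F (force) has dimensions [L M T^-2].
v (velocity) has dimensions [L T^-1].

Left side: [L T^-1]
Right side: [L T^-1]

Both sides have the same dimensions, so the equation is dimensionally consistent.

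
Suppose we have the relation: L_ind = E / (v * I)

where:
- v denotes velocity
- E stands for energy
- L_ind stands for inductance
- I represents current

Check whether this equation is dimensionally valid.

No

v (velocity) has dimensions [L T^-1].
E (energy) has dimensions [L^2 M T^-2].
L_ind (inductance) has dimensions [I^-2 L^2 M T^-2].
I (current) has dimensions [I].

Left side: [I^-2 L^2 M T^-2]
Right side: [I^-1 L M T^-1]

The two sides have different dimensions, so the equation is NOT dimensionally consistent.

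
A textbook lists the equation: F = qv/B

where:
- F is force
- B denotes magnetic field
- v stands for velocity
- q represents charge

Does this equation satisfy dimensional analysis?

No

F (force) has dimensions [L M T^-2].
B (magnetic field) has dimensions [I^-1 M T^-2].
v (velocity) has dimensions [L T^-1].
q (charge) has dimensions [I T].

Left side: [L M T^-2]
Right side: [I^2 L M^-1 T^2]

The two sides have different dimensions, so the equation is NOT dimensionally consistent.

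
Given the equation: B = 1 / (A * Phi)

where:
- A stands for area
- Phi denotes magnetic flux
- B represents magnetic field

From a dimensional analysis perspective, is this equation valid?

No

A (area) has dimensions [L^2].
Phi (magnetic flux) has dimensions [I^-1 L^2 M T^-2].
B (magnetic field) has dimensions [I^-1 M T^-2].

Left side: [I^-1 M T^-2]
Right side: [I L^-4 M^-1 T^2]

The two sides have different dimensions, so the equation is NOT dimensionally consistent.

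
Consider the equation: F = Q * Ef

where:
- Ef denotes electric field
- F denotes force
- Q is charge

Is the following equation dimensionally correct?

Yes

Ef (electric field) has dimensions [I^-1 L M T^-3].
F (force) has dimensions [L M T^-2].
Q (charge) has dimensions [I T].

Left side: [L M T^-2]
Right side: [L M T^-2]

Both sides have the same dimensions, so the equation is dimensionally consistent.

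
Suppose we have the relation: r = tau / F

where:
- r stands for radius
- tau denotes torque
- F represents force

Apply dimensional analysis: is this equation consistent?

Yes

r (radius) has dimensions [L].
tau (torque) has dimensions [L^2 M T^-2].
F (force) has dimensions [L M T^-2].

Left side: [L]
Right side: [L]

Both sides have the same dimensions, so the equation is dimensionally consistent.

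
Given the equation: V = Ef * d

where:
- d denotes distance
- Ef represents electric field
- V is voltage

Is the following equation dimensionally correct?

Yes

d (distance) has dimensions [L].
Ef (electric field) has dimensions [I^-1 L M T^-3].
V (voltage) has dimensions [I^-1 L^2 M T^-3].

Left side: [I^-1 L^2 M T^-3]
Right side: [I^-1 L^2 M T^-3]

Both sides have the same dimensions, so the equation is dimensionally consistent.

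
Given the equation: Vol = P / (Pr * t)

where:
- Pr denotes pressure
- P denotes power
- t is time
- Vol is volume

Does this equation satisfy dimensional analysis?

No

Pr (pressure) has dimensions [L^-1 M T^-2].
P (power) has dimensions [L^2 M T^-3].
t (time) has dimensions [T].
Vol (volume) has dimensions [L^3].

Left side: [L^3]
Right side: [L^3 T^-2]

The two sides have different dimensions, so the equation is NOT dimensionally consistent.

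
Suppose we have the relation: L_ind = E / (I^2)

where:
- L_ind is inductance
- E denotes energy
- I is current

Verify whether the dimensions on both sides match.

Yes

L_ind (inductance) has dimensions [I^-2 L^2 M T^-2].
E (energy) has dimensions [L^2 M T^-2].
I (current) has dimensions [I].

Left side: [I^-2 L^2 M T^-2]
Right side: [I^-2 L^2 M T^-2]

Both sides have the same dimensions, so the equation is dimensionally consistent.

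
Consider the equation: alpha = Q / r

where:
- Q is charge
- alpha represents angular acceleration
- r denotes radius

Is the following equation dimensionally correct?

No

Q (charge) has dimensions [I T].
alpha (angular acceleration) has dimensions [T^-2].
r (radius) has dimensions [L].

Left side: [T^-2]
Right side: [I L^-1 T]

The two sides have different dimensions, so the equation is NOT dimensionally consistent.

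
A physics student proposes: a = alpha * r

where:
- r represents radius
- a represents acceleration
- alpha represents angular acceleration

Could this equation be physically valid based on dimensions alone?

Yes

r (radius) has dimensions [L].
a (acceleration) has dimensions [L T^-2].
alpha (angular acceleration) has dimensions [T^-2].

Left side: [L T^-2]
Right side: [L T^-2]

Both sides have the same dimensions, so the equation is dimensionally consistent.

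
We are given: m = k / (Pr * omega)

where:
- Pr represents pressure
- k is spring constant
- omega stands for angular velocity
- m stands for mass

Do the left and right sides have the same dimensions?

No

Pr (pressure) has dimensions [L^-1 M T^-2].
k (spring constant) has dimensions [M T^-2].
omega (angular velocity) has dimensions [T^-1].
m (mass) has dimensions [M].

Left side: [M]
Right side: [L T]

The two sides have different dimensions, so the equation is NOT dimensionally consistent.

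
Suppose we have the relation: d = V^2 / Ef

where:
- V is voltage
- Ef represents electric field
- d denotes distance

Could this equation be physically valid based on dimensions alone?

No

V (voltage) has dimensions [I^-1 L^2 M T^-3].
Ef (electric field) has dimensions [I^-1 L M T^-3].
d (distance) has dimensions [L].

Left side: [L]
Right side: [I^-1 L^3 M T^-3]

The two sides have different dimensions, so the equation is NOT dimensionally consistent.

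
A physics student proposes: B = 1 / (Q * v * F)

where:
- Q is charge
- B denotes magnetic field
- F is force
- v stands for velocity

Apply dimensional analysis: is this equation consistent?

No

Q (charge) has dimensions [I T].
B (magnetic field) has dimensions [I^-1 M T^-2].
F (force) has dimensions [L M T^-2].
v (velocity) has dimensions [L T^-1].

Left side: [I^-1 M T^-2]
Right side: [I^-1 L^-2 M^-1 T^2]

The two sides have different dimensions, so the equation is NOT dimensionally consistent.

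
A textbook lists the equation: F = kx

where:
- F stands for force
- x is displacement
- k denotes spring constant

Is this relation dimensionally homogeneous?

Yes

F (force) has dimensions [L M T^-2].
x (displacement) has dimensions [L].
k (spring constant) has dimensions [M T^-2].

Left side: [L M T^-2]
Right side: [L M T^-2]

Both sides have the same dimensions, so the equation is dimensionally consistent.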